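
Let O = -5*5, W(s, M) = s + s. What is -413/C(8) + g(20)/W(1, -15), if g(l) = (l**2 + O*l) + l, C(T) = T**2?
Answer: -2973/64 ≈ -46.453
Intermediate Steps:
W(s, M) = 2*s
O = -25
g(l) = l**2 - 24*l (g(l) = (l**2 - 25*l) + l = l**2 - 24*l)
-413/C(8) + g(20)/W(1, -15) = -413/(8**2) + (20*(-24 + 20))/((2*1)) = -413/64 + (20*(-4))/2 = -413*1/64 - 80*1/2 = -413/64 - 40 = -2973/64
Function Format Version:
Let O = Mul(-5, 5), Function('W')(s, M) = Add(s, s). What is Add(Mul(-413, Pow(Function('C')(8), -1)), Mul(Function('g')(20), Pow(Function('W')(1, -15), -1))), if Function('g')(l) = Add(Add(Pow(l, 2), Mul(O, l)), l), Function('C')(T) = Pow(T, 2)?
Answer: Rational(-2973, 64) ≈ -46.453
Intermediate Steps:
Function('W')(s, M) = Mul(2, s)
O = -25
Function('g')(l) = Add(Pow(l, 2), Mul(-24, l)) (Function('g')(l) = Add(Add(Pow(l, 2), Mul(-25, l)), l) = Add(Pow(l, 2), Mul(-24, l)))
Add(Mul(-413, Pow(Function('C')(8), -1)), Mul(Function('g')(20), Pow(Function('W')(1, -15), -1))) = Add(Mul(-413, Pow(Pow(8, 2), -1)), Mul(Mul(20, Add(-24, 20)), Pow(Mul(2, 1), -1))) = Add(Mul(-413, Pow(64, -1)), Mul(Mul(20, -4), Pow(2, -1))) = Add(Mul(-413, Rational(1, 64)), Mul(-80, Rational(1, 2))) = Add(Rational(-413, 64), -40) = Rational(-2973, 64)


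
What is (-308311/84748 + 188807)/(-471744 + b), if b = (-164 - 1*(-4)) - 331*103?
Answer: -16000707325/42882233756 ≈ -0.37313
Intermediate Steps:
b = -34253 (b = (-164 + 4) - 34093 = -160 - 34093 = -34253)
(-308311/84748 + 188807)/(-471744 + b) = (-308311/84748 + 188807)/(-471744 - 34253) = (-308311*1/84748 + 188807)/(-505997) = (-308311/84748 + 188807)*(-1/505997) = (16000707325/84748)*(-1/505997) = -16000707325/42882233756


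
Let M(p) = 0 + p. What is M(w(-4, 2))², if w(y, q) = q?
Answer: 4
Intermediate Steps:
M(p) = p
M(w(-4, 2))² = 2² = 4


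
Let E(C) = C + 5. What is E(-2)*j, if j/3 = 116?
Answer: 1044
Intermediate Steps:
j = 348 (j = 3*116 = 348)
E(C) = 5 + C
E(-2)*j = (5 - 2)*348 = 3*348 = 1044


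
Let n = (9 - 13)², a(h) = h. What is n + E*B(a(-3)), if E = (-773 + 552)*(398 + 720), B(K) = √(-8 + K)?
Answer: 16 - 247078*I*√11 ≈ 16.0 - 8.1947e+5*I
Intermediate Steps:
E = -247078 (E = -221*1118 = -247078)
n = 16 (n = (-4)² = 16)
n + E*B(a(-3)) = 16 - 247078*√(-8 - 3) = 16 - 247078*I*√11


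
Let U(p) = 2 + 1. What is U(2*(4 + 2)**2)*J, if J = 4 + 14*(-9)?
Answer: -366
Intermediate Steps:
U(p) = 3
J = -122 (J = 4 - 126 = -122)
U(2*(4 + 2)**2)*J = 3*(-122) = -366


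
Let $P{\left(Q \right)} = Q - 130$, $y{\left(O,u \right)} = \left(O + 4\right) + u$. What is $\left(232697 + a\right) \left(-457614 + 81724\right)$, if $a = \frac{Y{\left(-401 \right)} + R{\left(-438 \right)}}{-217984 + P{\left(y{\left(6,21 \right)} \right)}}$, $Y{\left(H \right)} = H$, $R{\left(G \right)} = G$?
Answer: $- \frac{19075387820764100}{218083} \approx -8.7469 \cdot 10^{10}$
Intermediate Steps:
$y{\left(O,u \right)} = 4 + O + u$ ($y{\left(O,u \right)} = \left(4 + O\right) + u = 4 + O + u$)
$P{\left(Q \right)} = -130 + Q$
$a = \frac{839}{218083}$ ($a = \frac{-401 - 438}{-217984 + \left(-130 + \left(4 + 6 + 21\right)\right)} = - \frac{839}{-217984 + \left(-130 + 31\right)} = - \frac{839}{-217984 - 99} = - \frac{839}{-218083} = \left(-839\right) \left(- \frac{1}{218083}\right) = \frac{839}{218083} \approx 0.0038472$)
$\left(232697 + a\right) \left(-457614 + 81724\right) = \left(232697 + \frac{839}{218083}\right) \left(-457614 + 81724\right) = \frac{50747260690}{218083} \left(-375890\right) = - \frac{19075387820764100}{218083}$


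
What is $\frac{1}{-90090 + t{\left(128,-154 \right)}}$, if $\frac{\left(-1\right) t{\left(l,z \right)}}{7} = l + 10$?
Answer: $- \frac{1}{91056} \approx -1.0982 \cdot 10^{-5}$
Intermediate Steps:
$t{\left(l,z \right)} = -70 - 7 l$ ($t{\left(l,z \right)} = - 7 \left(l + 10\right) = - 7 \left(10 + l\right) = -70 - 7 l$)
$\frac{1}{-90090 + t{\left(128,-154 \right)}} = \frac{1}{-90090 - 966} = \frac{1}{-91056} = - \frac{1}{91056}$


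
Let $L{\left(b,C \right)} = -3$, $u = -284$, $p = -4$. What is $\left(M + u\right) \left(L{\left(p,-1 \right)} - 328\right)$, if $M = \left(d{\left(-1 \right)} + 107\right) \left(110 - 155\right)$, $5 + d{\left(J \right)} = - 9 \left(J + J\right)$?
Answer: $1881404$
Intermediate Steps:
$d{\left(J \right)} = -5 - 18 J$ ($d{\left(J \right)} = -5 - 9 \left(J + J\right) = -5 - 9 \cdot 2 J = -5 - 18 J$)
$M = -5400$ ($M = \left(\left(-5 - -18\right) + 107\right) \left(110 - 155\right) = \left(\left(-5 + 18\right) + 107\right) \left(-45\right) = \left(13 + 107\right) \left(-45\right) = 120 \left(-45\right) = -5400$)
$\left(M + u\right) \left(L{\left(p,-1 \right)} - 328\right) = \left(-5400 - 284\right) \left(-3 - 328\right) = \left(-5684\right) \left(-331\right) = 1881404$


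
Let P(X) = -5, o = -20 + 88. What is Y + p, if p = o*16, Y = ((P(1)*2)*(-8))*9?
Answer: 1808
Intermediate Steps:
o = 68
Y = 720 (Y = (-5*2*(-8))*9 = -10*(-8)*9 = 80*9 = 720)
p = 1088 (p = 68*16 = 1088)
Y + p = 720 + 1088 = 1808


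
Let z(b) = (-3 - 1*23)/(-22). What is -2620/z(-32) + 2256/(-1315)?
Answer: -37927628/17095 ≈ -2218.6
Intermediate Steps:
z(b) = 13/11 (z(b) = (-3 - 23)*(-1/22) = -26*(-1/22) = 13/11)
-2620/z(-32) + 2256/(-1315) = -2620/13/11 + 2256/(-1315) = -2620*11/13 + 2256*(-1/1315) = -28820/13 - 2256/1315 = -37927628/17095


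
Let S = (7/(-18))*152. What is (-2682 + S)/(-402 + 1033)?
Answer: -24670/5679 ≈ -4.3441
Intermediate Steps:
S = -532/9 (S = (7*(-1/18))*152 = -7/18*152 = -532/9 ≈ -59.111)
(-2682 + S)/(-402 + 1033) = (-2682 - 532/9)/(-402 + 1033) = -24670/9/631 = -24670/9*1/631 = -24670/5679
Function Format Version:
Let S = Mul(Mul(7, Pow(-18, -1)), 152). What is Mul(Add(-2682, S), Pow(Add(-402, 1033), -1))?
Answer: Rational(-24670, 5679) ≈ -4.3441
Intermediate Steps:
S = Rational(-532, 9) (S = Mul(Mul(7, Rational(-1, 18)), 152) = Mul(Rational(-7, 18), 152) = Rational(-532, 9) ≈ -59.111)
Mul(Add(-2682, S), Pow(Add(-402, 1033), -1)) = Mul(Add(-2682, Rational(-532, 9)), Pow(Add(-402, 1033), -1)) = Mul(Rational(-24670, 9), Pow(631, -1)) = Mul(Rational(-24670, 9), Rational(1, 631)) = Rational(-24670, 5679)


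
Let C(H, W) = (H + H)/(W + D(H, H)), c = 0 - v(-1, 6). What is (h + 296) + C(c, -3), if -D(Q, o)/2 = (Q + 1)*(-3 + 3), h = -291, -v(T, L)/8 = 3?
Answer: -11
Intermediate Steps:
v(T, L) = -24 (v(T, L) = -8*3 = -24)
D(Q, o) = 0 (D(Q, o) = -2*(Q + 1)*(-3 + 3) = -2*(1 + Q)*0 = -2*0 = 0)
c = 24 (c = 0 - 1*(-24) = 0 + 24 = 24)
C(H, W) = 2*H/W (C(H, W) = (H + H)/(W + 0) = (2*H)/W = 2*H/W)
(h + 296) + C(c, -3) = (-291 + 296) + 2*24/(-3) = 5 + 2*24*(-⅓) = 5 - 16 = -11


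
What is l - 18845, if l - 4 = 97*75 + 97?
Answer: -11469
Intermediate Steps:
l = 7376 (l = 4 + (97*75 + 97) = 4 + (7275 + 97) = 4 + 7372 = 7376)
l - 18845 = 7376 - 18845 = -11469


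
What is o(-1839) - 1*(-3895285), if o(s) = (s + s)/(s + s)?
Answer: 3895286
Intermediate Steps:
o(s) = 1 (o(s) = (2*s)/((2*s)) = (2*s)*(1/(2*s)) = 1)
o(-1839) - 1*(-3895285) = 1 - 1*(-3895285) = 1 + 3895285 = 3895286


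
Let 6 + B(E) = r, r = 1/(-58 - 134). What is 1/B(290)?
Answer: -192/1153 ≈ -0.16652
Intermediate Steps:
r = -1/192 (r = 1/(-192) = -1/192 ≈ -0.0052083)
B(E) = -1153/192 (B(E) = -6 - 1/192 = -1153/192)
1/B(290) = 1/(-1153/192) = -192/1153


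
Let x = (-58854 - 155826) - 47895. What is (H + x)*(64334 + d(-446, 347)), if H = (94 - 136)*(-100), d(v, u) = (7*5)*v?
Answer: -12589063500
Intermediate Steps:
d(v, u) = 35*v
H = 4200 (H = -42*(-100) = 4200)
x = -262575 (x = -214680 - 47895 = -262575)
(H + x)*(64334 + d(-446, 347)) = (4200 - 262575)*(64334 + 35*(-446)) = -258375*(64334 - 15610) = -258375*48724 = -12589063500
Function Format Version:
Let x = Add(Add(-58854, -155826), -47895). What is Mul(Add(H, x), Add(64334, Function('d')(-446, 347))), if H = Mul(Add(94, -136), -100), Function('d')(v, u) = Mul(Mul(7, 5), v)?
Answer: -12589063500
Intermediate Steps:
Function('d')(v, u) = Mul(35, v)
H = 4200 (H = Mul(-42, -100) = 4200)
x = -262575 (x = Add(-214680, -47895) = -262575)
Mul(Add(H, x), Add(64334, Function('d')(-446, 347))) = Mul(Add(4200, -262575), Add(64334, Mul(35, -446))) = Mul(-258375, Add(64334, -15610)) = Mul(-258375, 48724) = -12589063500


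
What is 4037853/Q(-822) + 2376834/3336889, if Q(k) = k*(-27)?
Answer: 4508872904371/24686304822 ≈ 182.65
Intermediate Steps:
Q(k) = -27*k
4037853/Q(-822) + 2376834/3336889 = 4037853/((-27*(-822))) + 2376834/3336889 = 4037853/22194 + 2376834*(1/3336889) = 4037853*(1/22194) + 2376834/3336889 = 1345951/7398 + 2376834/3336889 = 4508872904371/24686304822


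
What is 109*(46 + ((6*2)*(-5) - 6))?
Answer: -2180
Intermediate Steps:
109*(46 + ((6*2)*(-5) - 6)) = 109*(46 + (12*(-5) - 6)) = 109*(46 + (-60 - 6)) = 109*(46 - 66) = 109*(-20) = -2180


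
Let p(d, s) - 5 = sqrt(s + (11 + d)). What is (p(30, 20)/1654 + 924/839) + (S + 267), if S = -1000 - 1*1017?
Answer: -2426953009/1387706 + sqrt(61)/1654 ≈ -1748.9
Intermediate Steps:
p(d, s) = 5 + sqrt(11 + d + s) (p(d, s) = 5 + sqrt(s + (11 + d)) = 5 + sqrt(11 + d + s))
S = -2017 (S = -1000 - 1017 = -2017)
(p(30, 20)/1654 + 924/839) + (S + 267) = ((5 + sqrt(11 + 30 + 20))/1654 + 924/839) + (-2017 + 267) = ((5 + sqrt(61))*(1/1654) + 924*(1/839)) - 1750 = ((5/1654 + sqrt(61)/1654) + 924/839) - 1750 = (1532491/1387706 + sqrt(61)/1654) - 1750 = -2426953009/1387706 + sqrt(61)/1654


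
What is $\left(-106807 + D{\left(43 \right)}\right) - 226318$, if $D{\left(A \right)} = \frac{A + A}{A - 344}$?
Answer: $- \frac{2331877}{7} \approx -3.3313 \cdot 10^{5}$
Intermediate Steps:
$D{\left(A \right)} = \frac{2 A}{-344 + A}$
$\left(-106807 + D{\left(43 \right)}\right) - 226318 = \left(-106807 + 2 \cdot 43 \frac{1}{-344 + 43}\right) - 226318 = \left(-106807 + 2 \cdot 43 \frac{1}{-301}\right) - 226318 = \left(-106807 + 2 \cdot 43 \left(- \frac{1}{301}\right)\right) - 226318 = \left(-106807 - \frac{2}{7}\right) - 226318 = - \frac{747651}{7} - 226318 = - \frac{2331877}{7}$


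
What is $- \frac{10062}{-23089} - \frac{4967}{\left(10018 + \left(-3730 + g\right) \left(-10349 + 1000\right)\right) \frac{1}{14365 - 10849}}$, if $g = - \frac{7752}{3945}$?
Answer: $- \frac{5704935731899}{88303320661017} \approx -0.064606$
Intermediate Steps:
$g = - \frac{2584}{1315}$ ($g = \left(-7752\right) \frac{1}{3945} = - \frac{2584}{1315} \approx -1.965$)
$- \frac{10062}{-23089} - \frac{4967}{\left(10018 + \left(-3730 + g\right) \left(-10349 + 1000\right)\right) \frac{1}{14365 - 10849}} = - \frac{10062}{-23089} - \frac{4967}{\left(10018 + \left(-3730 - \frac{2584}{1315}\right) \left(-10349 + 1000\right)\right) \frac{1}{14365 - 10849}} = \left(-10062\right) \left(- \frac{1}{23089}\right) - \frac{4967}{\left(10018 - - \frac{45880535366}{1315}\right) \frac{1}{3516}} = \frac{10062}{23089} - \frac{4967}{\left(10018 + \frac{45880535366}{1315}\right) \frac{1}{3516}} = \frac{10062}{23089} - \frac{4967}{\frac{45893709036}{1315} \cdot \frac{1}{3516}} = \frac{10062}{23089} - \frac{4967}{\frac{3824475753}{385295}} = \frac{10062}{23089} - \frac{1913760265}{3824475753} = - \frac{5704935731899}{88303320661017}$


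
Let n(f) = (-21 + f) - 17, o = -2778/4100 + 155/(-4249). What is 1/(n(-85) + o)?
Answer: -8710450/1077604961 ≈ -0.0080831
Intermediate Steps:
o = -6219611/8710450 (o = -2778*1/4100 + 155*(-1/4249) = -1389/2050 - 155/4249 = -6219611/8710450 ≈ -0.71404)
n(f) = -38 + f
1/(n(-85) + o) = 1/((-38 - 85) - 6219611/8710450) = 1/(-123 - 6219611/8710450) = 1/(-1077604961/8710450) = -8710450/1077604961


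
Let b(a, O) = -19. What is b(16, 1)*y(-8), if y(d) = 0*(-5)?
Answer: 0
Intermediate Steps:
y(d) = 0
b(16, 1)*y(-8) = -19*0 = 0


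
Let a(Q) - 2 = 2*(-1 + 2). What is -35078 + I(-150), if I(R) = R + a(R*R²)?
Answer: -35224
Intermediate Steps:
a(Q) = 4 (a(Q) = 2 + 2*(-1 + 2) = 2 + 2*1 = 2 + 2 = 4)
I(R) = 4 + R (I(R) = R + 4 = 4 + R)
-35078 + I(-150) = -35078 + (4 - 150) = -35078 - 146 = -35224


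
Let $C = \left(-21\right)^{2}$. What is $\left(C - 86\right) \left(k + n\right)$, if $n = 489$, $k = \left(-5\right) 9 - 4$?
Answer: $156200$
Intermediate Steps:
$C = 441$
$k = -49$ ($k = -45 - 4 = -49$)
$\left(C - 86\right) \left(k + n\right) = \left(441 - 86\right) \left(-49 + 489\right) = 355 \cdot 440 = 156200$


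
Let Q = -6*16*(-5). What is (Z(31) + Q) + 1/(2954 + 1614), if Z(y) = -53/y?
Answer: 67729767/141608 ≈ 478.29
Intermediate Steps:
Q = 480 (Q = -96*(-5) = 480)
(Z(31) + Q) + 1/(2954 + 1614) = (-53/31 + 480) + 1/(2954 + 1614) = (-53*1/31 + 480) + 1/4568 = (-53/31 + 480) + 1/4568 = 14827/31 + 1/4568 = 67729767/141608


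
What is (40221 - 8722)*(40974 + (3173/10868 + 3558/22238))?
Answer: 631434528579139/489236 ≈ 1.2907e+9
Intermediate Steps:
(40221 - 8722)*(40974 + (3173/10868 + 3558/22238)) = 31499*(40974 + (3173*(1/10868) + 3558*(1/22238))) = 31499*(40974 + (167/572 + 1779/11119)) = 31499*(40974 + 2874461/6360068) = 31499*(260600300693/6360068) = 631434528579139/489236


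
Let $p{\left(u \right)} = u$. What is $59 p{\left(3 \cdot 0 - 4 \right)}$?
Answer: $-236$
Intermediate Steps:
$59 p{\left(3 \cdot 0 - 4 \right)} = 59 \left(3 \cdot 0 - 4\right) = 59 \left(0 - 4\right) = 59 \left(-4\right) = -236$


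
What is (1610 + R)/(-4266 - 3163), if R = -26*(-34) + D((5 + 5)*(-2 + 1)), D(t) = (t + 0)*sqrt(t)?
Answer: -2494/7429 + 10*I*sqrt(10)/7429 ≈ -0.33571 + 0.0042567*I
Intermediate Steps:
D(t) = t**(3/2) (D(t) = t*sqrt(t) = t**(3/2))
R = 884 - 10*I*sqrt(10) (R = -26*(-34) + ((5 + 5)*(-2 + 1))**(3/2) = 884 + (10*(-1))**(3/2) = 884 + (-10)**(3/2) = 884 - 10*I*sqrt(10) ≈ 884.0 - 31.623*I)
(1610 + R)/(-4266 - 3163) = (1610 + (884 - 10*I*sqrt(10)))/(-4266 - 3163) = (2494 - 10*I*sqrt(10))/(-7429) = (2494 - 10*I*sqrt(10))*(-1/7429) = -2494/7429 + 10*I*sqrt(10)/7429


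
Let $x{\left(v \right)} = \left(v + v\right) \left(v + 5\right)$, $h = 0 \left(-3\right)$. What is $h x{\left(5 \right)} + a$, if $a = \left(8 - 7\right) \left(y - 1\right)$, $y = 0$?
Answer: $-1$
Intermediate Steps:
$h = 0$
$x{\left(v \right)} = 2 v \left(5 + v\right)$
$a = -1$ ($a = \left(8 - 7\right) \left(0 - 1\right) = 1 \left(-1\right) = -1$)
$h x{\left(5 \right)} + a = 0 \cdot 2 \cdot 5 \left(5 + 5\right) - 1 = 0 \cdot 2 \cdot 5 \cdot 10 - 1 = 0 \cdot 100 - 1 = 0 - 1 = -1$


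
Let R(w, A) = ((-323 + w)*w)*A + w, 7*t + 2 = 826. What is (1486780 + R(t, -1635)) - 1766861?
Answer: 1922265679/49 ≈ 3.9230e+7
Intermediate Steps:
t = 824/7 (t = -2/7 + (⅐)*826 = -2/7 + 118 = 824/7 ≈ 117.71)
R(w, A) = w + A*w*(-323 + w) (R(w, A) = (w*(-323 + w))*A + w = A*w*(-323 + w) + w = w + A*w*(-323 + w))
(1486780 + R(t, -1635)) - 1766861 = (1486780 + 824*(1 - 323*(-1635) - 1635*824/7)/7) - 1766861 = (1486780 + 824*(1 + 528105 - 1347240/7)/7) - 1766861 = (1486780 + (824/7)*(2349502/7)) - 1766861 = (1486780 + 1935989648/49) - 1766861 = 2008841868/49 - 1766861 = 1922265679/49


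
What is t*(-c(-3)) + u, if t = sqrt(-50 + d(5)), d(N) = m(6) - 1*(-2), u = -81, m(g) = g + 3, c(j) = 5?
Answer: -81 - 5*I*sqrt(39) ≈ -81.0 - 31.225*I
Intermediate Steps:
m(g) = 3 + g
d(N) = 11 (d(N) = (3 + 6) - 1*(-2) = 9 + 2 = 11)
t = I*sqrt(39) (t = sqrt(-50 + 11) = sqrt(-39) = I*sqrt(39) ≈ 6.245*I)
t*(-c(-3)) + u = (I*sqrt(39))*(-1*5) - 81 = (I*sqrt(39))*(-5) - 81 = -5*I*sqrt(39) - 81 = -81 - 5*I*sqrt(39)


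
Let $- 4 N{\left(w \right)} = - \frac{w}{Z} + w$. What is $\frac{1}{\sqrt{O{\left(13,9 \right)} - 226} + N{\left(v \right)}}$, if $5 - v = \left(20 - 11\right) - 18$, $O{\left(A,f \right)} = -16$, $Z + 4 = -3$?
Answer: $- \frac{2}{129} - \frac{11 i \sqrt{2}}{258} \approx -0.015504 - 0.060296 i$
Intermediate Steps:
$Z = -7$ ($Z = -4 - 3 = -7$)
$v = 14$ ($v = 5 - \left(\left(20 - 11\right) - 18\right) = 5 - \left(9 - 18\right) = 5 - -9 = 5 + 9 = 14$)
$N{\left(w \right)} = - \frac{2 w}{7}$ ($N{\left(w \right)} = - \frac{- \frac{w}{-7} + w}{4} = - \frac{- \frac{w \left(-1\right)}{7} + w}{4} = - \frac{- \frac{\left(-1\right) w}{7} + w}{4} = - \frac{\frac{w}{7} + w}{4} = - \frac{\frac{8}{7} w}{4} = - \frac{2 w}{7}$)
$\frac{1}{\sqrt{O{\left(13,9 \right)} - 226} + N{\left(v \right)}} = \frac{1}{\sqrt{-16 - 226} - 4} = \frac{1}{\sqrt{-242} - 4} = \frac{1}{11 i \sqrt{2} - 4} = \frac{1}{-4 + 11 i \sqrt{2}}$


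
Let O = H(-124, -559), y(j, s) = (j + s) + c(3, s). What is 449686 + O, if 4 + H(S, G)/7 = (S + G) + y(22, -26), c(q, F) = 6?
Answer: 444891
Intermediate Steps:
y(j, s) = 6 + j + s (y(j, s) = (j + s) + 6 = 6 + j + s)
H(S, G) = -14 + 7*G + 7*S (H(S, G) = -28 + 7*((S + G) + (6 + 22 - 26)) = -28 + 7*((G + S) + 2) = -28 + 7*(2 + G + S) = -28 + (14 + 7*G + 7*S) = -14 + 7*G + 7*S)
O = -4795 (O = -14 + 7*(-559) + 7*(-124) = -14 - 3913 - 868 = -4795)
449686 + O = 449686 - 4795 = 444891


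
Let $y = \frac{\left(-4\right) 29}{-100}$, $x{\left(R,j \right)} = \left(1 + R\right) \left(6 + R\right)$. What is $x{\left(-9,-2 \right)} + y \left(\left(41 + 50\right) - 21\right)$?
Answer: $\frac{526}{5} \approx 105.2$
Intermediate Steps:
$y = \frac{29}{25}$ ($y = \left(-116\right) \left(- \frac{1}{100}\right) = \frac{29}{25} \approx 1.16$)
$x{\left(-9,-2 \right)} + y \left(\left(41 + 50\right) - 21\right) = \left(6 + \left(-9\right)^{2} + 7 \left(-9\right)\right) + \frac{29 \left(\left(41 + 50\right) - 21\right)}{25} = \left(6 + 81 - 63\right) + \frac{29 \left(91 - 21\right)}{25} = 24 + \frac{29}{25} \cdot 70 = 24 + \frac{406}{5} = \frac{526}{5}$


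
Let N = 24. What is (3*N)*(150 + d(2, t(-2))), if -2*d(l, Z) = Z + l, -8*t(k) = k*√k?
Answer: 10728 - 9*I*√2 ≈ 10728.0 - 12.728*I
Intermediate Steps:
t(k) = -k^(3/2)/8 (t(k) = -k*√k/8 = -k^(3/2)/8)
d(l, Z) = -Z/2 - l/2 (d(l, Z) = -(Z + l)/2 = -Z/2 - l/2)
(3*N)*(150 + d(2, t(-2))) = (3*24)*(150 + (-(-1)*(-2)^(3/2)/16 - ½*2)) = 72*(150 + (-(-1)*(-2*I*√2)/16 - 1)) = 72*(150 + (-I*√2/8 - 1)) = 72*(150 + (-1 - I*√2/8)) = 72*(149 - I*√2/8) = 10728 - 9*I*√2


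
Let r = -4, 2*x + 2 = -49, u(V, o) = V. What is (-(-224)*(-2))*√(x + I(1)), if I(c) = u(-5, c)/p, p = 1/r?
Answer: -224*I*√22 ≈ -1050.7*I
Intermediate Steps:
x = -51/2 (x = -1 + (½)*(-49) = -1 - 49/2 = -51/2 ≈ -25.500)
p = -¼ (p = 1/(-4) = -¼ ≈ -0.25000)
I(c) = 20 (I(c) = -5/(-¼) = -5*(-4) = 20)
(-(-224)*(-2))*√(x + I(1)) = (-(-224)*(-2))*√(-51/2 + 20) = (-14*32)*√(-11/2) = -224*I*√22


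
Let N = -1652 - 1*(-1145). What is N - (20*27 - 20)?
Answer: -1027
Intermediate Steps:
N = -507 (N = -1652 + 1145 = -507)
N - (20*27 - 20) = -507 - (20*27 - 20) = -507 - (540 - 20) = -507 - 1*520 = -507 - 520 = -1027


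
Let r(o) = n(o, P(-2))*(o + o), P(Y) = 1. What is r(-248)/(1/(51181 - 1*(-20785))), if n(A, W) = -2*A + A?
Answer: -8852393728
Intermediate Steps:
n(A, W) = -A
r(o) = -2*o**2 (r(o) = (-o)*(o + o) = (-o)*(2*o) = -2*o**2)
r(-248)/(1/(51181 - 1*(-20785))) = (-2*(-248)**2)/(1/(51181 - 1*(-20785))) = (-2*61504)/(1/(51181 + 20785)) = -123008/(1/71966) = -123008/1/71966 = -123008*71966 = -8852393728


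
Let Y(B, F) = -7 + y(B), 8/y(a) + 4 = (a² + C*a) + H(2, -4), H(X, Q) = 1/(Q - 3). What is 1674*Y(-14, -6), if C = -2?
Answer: -664454/57 ≈ -11657.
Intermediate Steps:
H(X, Q) = 1/(-3 + Q)
y(a) = 8/(-29/7 + a² - 2*a) (y(a) = 8/(-4 + ((a² - 2*a) + 1/(-3 - 4))) = 8/(-4 + ((a² - 2*a) + 1/(-7))) = 8/(-4 + ((a² - 2*a) - ⅐)) = 8/(-4 + (-⅐ + a² - 2*a)) = 8/(-29/7 + a² - 2*a))
Y(B, F) = -7 + 56/(-29 - 14*B + 7*B²)
1674*Y(-14, -6) = 1674*(7*(-37 - 14*(-14) + 7*(-14)²)/(29 - 7*(-14)² + 14*(-14))) = 1674*(7*(-37 + 196 + 7*196)/(29 - 7*196 - 196)) = 1674*(7*(-37 + 196 + 1372)/(29 - 1372 - 196)) = 1674*(7*1531/(-1539)) = 1674*(7*(-1/1539)*1531) = 1674*(-10717/1539) = -664454/57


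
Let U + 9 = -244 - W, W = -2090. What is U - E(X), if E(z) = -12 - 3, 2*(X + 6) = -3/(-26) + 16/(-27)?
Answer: 1852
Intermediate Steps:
X = -8759/1404 (X = -6 + (-3/(-26) + 16/(-27))/2 = -6 + (-3*(-1/26) + 16*(-1/27))/2 = -6 + (3/26 - 16/27)/2 = -6 + (1/2)*(-335/702) = -6 - 335/1404 = -8759/1404 ≈ -6.2386)
E(z) = -15
U = 1837 (U = -9 + (-244 - 1*(-2090)) = -9 + (-244 + 2090) = -9 + 1846 = 1837)
U - E(X) = 1837 - 1*(-15) = 1837 + 15 = 1852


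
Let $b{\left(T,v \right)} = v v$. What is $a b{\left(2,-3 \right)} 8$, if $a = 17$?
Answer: $1224$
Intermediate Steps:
$b{\left(T,v \right)} = v^{2}$
$a b{\left(2,-3 \right)} 8 = 17 \left(-3\right)^{2} \cdot 8 = 17 \cdot 9 \cdot 8 = 153 \cdot 8 = 1224$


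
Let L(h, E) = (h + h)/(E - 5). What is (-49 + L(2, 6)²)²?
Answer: 1089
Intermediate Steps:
L(h, E) = 2*h/(-5 + E) (L(h, E) = (2*h)/(-5 + E) = 2*h/(-5 + E))
(-49 + L(2, 6)²)² = (-49 + (2*2/(-5 + 6))²)² = (-49 + (2*2/1)²)² = (-49 + (2*2*1)²)² = (-49 + 4²)² = (-49 + 16)² = (-33)² = 1089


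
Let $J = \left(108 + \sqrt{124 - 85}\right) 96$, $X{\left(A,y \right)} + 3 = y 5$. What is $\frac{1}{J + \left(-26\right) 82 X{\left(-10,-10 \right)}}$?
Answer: $\frac{30841}{3804579268} - \frac{6 \sqrt{39}}{951144817} \approx 8.0669 \cdot 10^{-6}$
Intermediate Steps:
$X{\left(A,y \right)} = -3 + 5 y$ ($X{\left(A,y \right)} = -3 + y 5 = -3 + 5 y$)
$J = 10368 + 96 \sqrt{39}$ ($J = \left(108 + \sqrt{39}\right) 96 = 10368 + 96 \sqrt{39} \approx 10968.0$)
$\frac{1}{J + \left(-26\right) 82 X{\left(-10,-10 \right)}} = \frac{1}{\left(10368 + 96 \sqrt{39}\right) + \left(-26\right) 82 \left(-3 + 5 \left(-10\right)\right)} = \frac{1}{\left(10368 + 96 \sqrt{39}\right) - 2132 \left(-3 - 50\right)} = \frac{1}{\left(10368 + 96 \sqrt{39}\right) - -112996} = \frac{1}{\left(10368 + 96 \sqrt{39}\right) + 112996} = \frac{1}{123364 + 96 \sqrt{39}}$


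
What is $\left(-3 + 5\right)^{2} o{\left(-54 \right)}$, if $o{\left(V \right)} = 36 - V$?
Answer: $360$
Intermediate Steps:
$\left(-3 + 5\right)^{2} o{\left(-54 \right)} = \left(-3 + 5\right)^{2} \left(36 - -54\right) = 2^{2} \left(36 + 54\right) = 4 \cdot 90 = 360$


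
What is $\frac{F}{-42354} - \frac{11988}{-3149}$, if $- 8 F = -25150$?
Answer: $\frac{1991360333}{533490984} \approx 3.7327$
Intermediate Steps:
$F = \frac{12575}{4}$ ($F = \left(- \frac{1}{8}\right) \left(-25150\right) = \frac{12575}{4} \approx 3143.8$)
$\frac{F}{-42354} - \frac{11988}{-3149} = \frac{12575}{4 \left(-42354\right)} - \frac{11988}{-3149} = \frac{12575}{4} \left(- \frac{1}{42354}\right) - - \frac{11988}{3149} = - \frac{12575}{169416} + \frac{11988}{3149} = \frac{1991360333}{533490984}$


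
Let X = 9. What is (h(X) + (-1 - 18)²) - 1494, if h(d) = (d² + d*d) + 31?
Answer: -940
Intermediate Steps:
h(d) = 31 + 2*d² (h(d) = (d² + d²) + 31 = 2*d² + 31 = 31 + 2*d²)
(h(X) + (-1 - 18)²) - 1494 = ((31 + 2*9²) + (-1 - 18)²) - 1494 = ((31 + 2*81) + (-19)²) - 1494 = ((31 + 162) + 361) - 1494 = (193 + 361) - 1494 = 554 - 1494 = -940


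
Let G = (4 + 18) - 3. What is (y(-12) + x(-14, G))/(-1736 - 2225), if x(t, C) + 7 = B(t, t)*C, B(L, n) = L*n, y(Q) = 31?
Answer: -3748/3961 ≈ -0.94623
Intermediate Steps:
G = 19 (G = 22 - 3 = 19)
x(t, C) = -7 + C*t² (x(t, C) = -7 + (t*t)*C = -7 + t²*C = -7 + C*t²)
(y(-12) + x(-14, G))/(-1736 - 2225) = (31 + (-7 + 19*(-14)²))/(-1736 - 2225) = (31 + (-7 + 19*196))/(-3961) = (31 + (-7 + 3724))*(-1/3961) = (31 + 3717)*(-1/3961) = 3748*(-1/3961) = -3748/3961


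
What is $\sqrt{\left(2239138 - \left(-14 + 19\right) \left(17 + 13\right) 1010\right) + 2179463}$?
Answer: $\sqrt{4267101} \approx 2065.7$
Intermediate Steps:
$\sqrt{\left(2239138 - \left(-14 + 19\right) \left(17 + 13\right) 1010\right) + 2179463} = \sqrt{\left(2239138 - 5 \cdot 30 \cdot 1010\right) + 2179463} = \sqrt{\left(2239138 - 150 \cdot 1010\right) + 2179463} = \sqrt{\left(2239138 - 151500\right) + 2179463} = \sqrt{2087638 + 2179463} = \sqrt{4267101}$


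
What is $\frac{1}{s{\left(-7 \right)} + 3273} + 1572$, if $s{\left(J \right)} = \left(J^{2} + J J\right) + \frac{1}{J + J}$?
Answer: $\frac{74187410}{47193} \approx 1572.0$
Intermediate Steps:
$s{\left(J \right)} = \frac{1}{2 J} + 2 J^{2}$ ($s{\left(J \right)} = \left(J^{2} + J^{2}\right) + \frac{1}{2 J} = 2 J^{2} + \frac{1}{2 J} = \frac{1}{2 J} + 2 J^{2}$)
$\frac{1}{s{\left(-7 \right)} + 3273} + 1572 = \frac{1}{\frac{1 + 4 \left(-7\right)^{3}}{2 \left(-7\right)} + 3273} + 1572 = \frac{1}{\frac{1}{2} \left(- \frac{1}{7}\right) \left(1 + 4 \left(-343\right)\right) + 3273} + 1572 = \frac{1}{\frac{1}{2} \left(- \frac{1}{7}\right) \left(1 - 1372\right) + 3273} + 1572 = \frac{1}{\frac{1}{2} \left(- \frac{1}{7}\right) \left(-1371\right) + 3273} + 1572 = \frac{1}{\frac{1371}{14} + 3273} + 1572 = \frac{1}{\frac{47193}{14}} + 1572 = \frac{14}{47193} + 1572 = \frac{74187410}{47193}$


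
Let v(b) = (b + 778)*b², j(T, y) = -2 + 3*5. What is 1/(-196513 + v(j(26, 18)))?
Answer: -1/62834 ≈ -1.5915e-5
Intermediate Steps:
j(T, y) = 13 (j(T, y) = -2 + 15 = 13)
v(b) = b²*(778 + b) (v(b) = (778 + b)*b² = b²*(778 + b))
1/(-196513 + v(j(26, 18))) = 1/(-196513 + 13²*(778 + 13)) = 1/(-196513 + 169*791) = 1/(-196513 + 133679) = 1/(-62834) = -1/62834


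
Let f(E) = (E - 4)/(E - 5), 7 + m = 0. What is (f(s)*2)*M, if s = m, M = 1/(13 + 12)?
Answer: 11/150 ≈ 0.073333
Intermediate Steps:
m = -7 (m = -7 + 0 = -7)
M = 1/25 ≈ 0.040000
s = -7
f(E) = (-4 + E)/(-5 + E)
(f(s)*2)*M = (((-4 - 7)/(-5 - 7))*2)*(1/25) = ((-11/(-12))*2)*(1/25) = (-1/12*(-11)*2)*(1/25) = ((11/12)*2)*(1/25) = (11/6)*(1/25) = 11/150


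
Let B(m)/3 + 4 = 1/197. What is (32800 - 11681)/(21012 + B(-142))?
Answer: 4160443/4137003 ≈ 1.0057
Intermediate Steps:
B(m) = -2361/197 (B(m) = -12 + 3/197 = -2361/197)
(32800 - 11681)/(21012 + B(-142)) = (32800 - 11681)/(21012 - 2361/197) = 21119/(4137003/197) = 21119*(197/4137003) = 4160443/4137003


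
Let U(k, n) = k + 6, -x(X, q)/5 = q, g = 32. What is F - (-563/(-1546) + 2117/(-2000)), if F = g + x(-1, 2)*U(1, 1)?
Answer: -57674559/1546000 ≈ -37.306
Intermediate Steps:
x(X, q) = -5*q
U(k, n) = 6 + k
F = -38 (F = 32 + (-5*2)*(6 + 1) = 32 - 10*7 = 32 - 70 = -38)
F - (-563/(-1546) + 2117/(-2000)) = -38 - (-563/(-1546) + 2117/(-2000)) = -38 - (-563*(-1/1546) + 2117*(-1/2000)) = -38 - (563/1546 - 2117/2000) = -38 - 1*(-1073441/1546000) = -38 + 1073441/1546000 = -57674559/1546000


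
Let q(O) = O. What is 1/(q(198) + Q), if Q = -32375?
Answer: -1/32177 ≈ -3.1078e-5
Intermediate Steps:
1/(q(198) + Q) = 1/(198 - 32375) = 1/(-32177) = -1/32177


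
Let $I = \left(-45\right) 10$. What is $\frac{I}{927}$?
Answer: $- \frac{50}{103} \approx -0.48544$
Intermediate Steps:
$I = -450$
$\frac{I}{927} = - \frac{450}{927} = \left(-450\right) \frac{1}{927} = - \frac{50}{103}$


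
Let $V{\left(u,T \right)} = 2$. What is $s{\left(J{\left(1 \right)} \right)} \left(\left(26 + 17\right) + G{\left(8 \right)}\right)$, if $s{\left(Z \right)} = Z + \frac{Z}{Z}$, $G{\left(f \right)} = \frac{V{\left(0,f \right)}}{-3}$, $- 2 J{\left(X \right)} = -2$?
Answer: $\frac{254}{3} \approx 84.667$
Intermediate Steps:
$J{\left(X \right)} = 1$ ($J{\left(X \right)} = \left(- \frac{1}{2}\right) \left(-2\right) = 1$)
$G{\left(f \right)} = - \frac{2}{3}$ ($G{\left(f \right)} = \frac{2}{-3} = 2 \left(- \frac{1}{3}\right) = - \frac{2}{3}$)
$s{\left(Z \right)} = 1 + Z$ ($s{\left(Z \right)} = Z + 1 = 1 + Z$)
$s{\left(J{\left(1 \right)} \right)} \left(\left(26 + 17\right) + G{\left(8 \right)}\right) = \left(1 + 1\right) \left(\left(26 + 17\right) - \frac{2}{3}\right) = 2 \left(43 - \frac{2}{3}\right) = 2 \cdot \frac{127}{3} = \frac{254}{3}$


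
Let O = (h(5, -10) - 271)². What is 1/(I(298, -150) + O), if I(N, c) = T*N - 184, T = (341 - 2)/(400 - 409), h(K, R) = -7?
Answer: 3/197626 ≈ 1.5180e-5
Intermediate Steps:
T = -113/3 (T = 339/(-9) = 339*(-⅑) = -113/3 ≈ -37.667)
I(N, c) = -184 - 113*N/3 (I(N, c) = -113*N/3 - 184 = -184 - 113*N/3)
O = 77284 (O = (-7 - 271)² = (-278)² = 77284)
1/(I(298, -150) + O) = 1/((-184 - 113/3*298) + 77284) = 1/((-184 - 33674/3) + 77284) = 1/(-34226/3 + 77284) = 1/(197626/3) = 3/197626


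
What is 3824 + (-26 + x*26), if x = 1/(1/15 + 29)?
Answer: 828159/218 ≈ 3798.9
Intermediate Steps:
x = 15/436 (x = 1/(1/15 + 29) = 1/(436/15) = 15/436 ≈ 0.034404)
3824 + (-26 + x*26) = 3824 + (-26 + (15/436)*26) = 3824 + (-26 + 195/218) = 3824 - 5473/218 = 828159/218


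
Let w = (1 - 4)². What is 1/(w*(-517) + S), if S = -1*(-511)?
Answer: -1/4142 ≈ -0.00024143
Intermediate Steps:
S = 511
w = 9 (w = (-3)² = 9)
1/(w*(-517) + S) = 1/(9*(-517) + 511) = 1/(-4653 + 511) = 1/(-4142) = -1/4142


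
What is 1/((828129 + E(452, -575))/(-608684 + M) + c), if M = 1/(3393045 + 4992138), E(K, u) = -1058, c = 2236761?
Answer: 5103926729171/11416257319525566138 ≈ 4.4708e-7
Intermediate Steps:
M = 1/8385183 ≈ 1.1926e-7
1/((828129 + E(452, -575))/(-608684 + M) + c) = 1/((828129 - 1058)/(-608684 + 1/8385183) + 2236761) = 1/(827071/(-5103926729171/8385183) + 2236761) = 1/(827071*(-8385183/5103926729171) + 2236761) = 1/(-6935141688993/5103926729171 + 2236761) = 1/(11416257319525566138/5103926729171) = 5103926729171/11416257319525566138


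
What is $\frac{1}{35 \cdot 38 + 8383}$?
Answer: $\frac{1}{9713} \approx 0.00010295$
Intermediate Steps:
$\frac{1}{35 \cdot 38 + 8383} = \frac{1}{1330 + 8383} = \frac{1}{9713}$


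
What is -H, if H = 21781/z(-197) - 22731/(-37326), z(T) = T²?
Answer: -565054995/482861578 ≈ -1.1702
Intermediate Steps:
H = 565054995/482861578 (H = 21781/((-197)²) - 22731/(-37326) = 21781/38809 - 22731*(-1/37326) = 21781*(1/38809) + 7577/12442 = 21781/38809 + 7577/12442 = 565054995/482861578 ≈ 1.1702)
-H = -1*565054995/482861578 = -565054995/482861578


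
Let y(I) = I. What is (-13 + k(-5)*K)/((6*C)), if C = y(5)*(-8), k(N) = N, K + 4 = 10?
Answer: 43/240 ≈ 0.17917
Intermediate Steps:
K = 6 (K = -4 + 10 = 6)
C = -40 (C = 5*(-8) = -40)
(-13 + k(-5)*K)/((6*C)) = (-13 - 5*6)/((6*(-40))) = (-13 - 30)/(-240) = -43*(-1/240) = 43/240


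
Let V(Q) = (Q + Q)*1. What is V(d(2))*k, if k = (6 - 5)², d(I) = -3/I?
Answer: -3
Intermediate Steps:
V(Q) = 2*Q (V(Q) = (2*Q)*1 = 2*Q)
k = 1 (k = 1² = 1)
V(d(2))*k = (2*(-3/2))*1 = -3*1 = -3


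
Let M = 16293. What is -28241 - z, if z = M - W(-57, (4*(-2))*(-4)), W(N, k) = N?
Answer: -44591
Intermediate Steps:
z = 16350 (z = 16293 - 1*(-57) = 16293 + 57 = 16350)
-28241 - z = -28241 - 1*16350 = -28241 - 16350 = -44591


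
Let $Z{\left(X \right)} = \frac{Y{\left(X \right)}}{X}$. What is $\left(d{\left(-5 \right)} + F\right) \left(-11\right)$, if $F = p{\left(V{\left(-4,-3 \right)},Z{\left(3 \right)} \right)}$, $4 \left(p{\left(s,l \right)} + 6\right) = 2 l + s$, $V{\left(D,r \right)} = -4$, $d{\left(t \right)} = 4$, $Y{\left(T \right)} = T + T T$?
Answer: $11$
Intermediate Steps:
$Y{\left(T \right)} = T + T^{2}$
$Z{\left(X \right)} = 1 + X$ ($Z{\left(X \right)} = \frac{X \left(1 + X\right)}{X} = 1 + X$)
$p{\left(s,l \right)} = -6 + \frac{l}{2} + \frac{s}{4}$ ($p{\left(s,l \right)} = -6 + \frac{2 l + s}{4} = -6 + \frac{s + 2 l}{4} = -6 + \left(\frac{l}{2} + \frac{s}{4}\right) = -6 + \frac{l}{2} + \frac{s}{4}$)
$F = -5$ ($F = -6 + \frac{1 + 3}{2} + \frac{1}{4} \left(-4\right) = -6 + \frac{1}{2} \cdot 4 - 1 = -6 + 2 - 1 = -5$)
$\left(d{\left(-5 \right)} + F\right) \left(-11\right) = \left(4 - 5\right) \left(-11\right) = \left(-1\right) \left(-11\right) = 11$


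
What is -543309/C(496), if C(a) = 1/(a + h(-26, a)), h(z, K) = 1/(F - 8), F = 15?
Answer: -1886912157/7 ≈ -2.6956e+8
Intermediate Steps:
h(z, K) = ⅐ (h(z, K) = 1/(15 - 8) = 1/7 = ⅐)
C(a) = 1/(⅐ + a) (C(a) = 1/(a + ⅐) = 1/(⅐ + a))
-543309/C(496) = -543309/(7/(1 + 7*496)) = -543309/(7/(1 + 3472)) = -543309/(7/3473) = -543309/(7*(1/3473)) = -543309/7/3473 = -543309*3473/7 = -1886912157/7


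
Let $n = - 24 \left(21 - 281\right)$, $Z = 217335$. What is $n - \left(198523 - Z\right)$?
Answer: $25052$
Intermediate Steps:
$n = 6240$ ($n = \left(-24\right) \left(-260\right) = 6240$)
$n - \left(198523 - Z\right) = 6240 - \left(198523 - 217335\right) = 6240 - -18812 = 6240 + 18812 = 25052$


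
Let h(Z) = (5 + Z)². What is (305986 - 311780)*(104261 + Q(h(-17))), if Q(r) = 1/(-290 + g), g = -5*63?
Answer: -365473375776/605 ≈ -6.0409e+8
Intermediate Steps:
g = -315
Q(r) = -1/605 (Q(r) = 1/(-290 - 315) = 1/(-605) = -1/605)
(305986 - 311780)*(104261 + Q(h(-17))) = (305986 - 311780)*(104261 - 1/605) = -5794*63077904/605 = -365473375776/605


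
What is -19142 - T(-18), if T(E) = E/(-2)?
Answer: -19151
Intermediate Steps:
T(E) = -E/2 (T(E) = E*(-½) = -E/2)
-19142 - T(-18) = -19142 - (-1)*(-18)/2 = -19142 - 1*9 = -19142 - 9 = -19151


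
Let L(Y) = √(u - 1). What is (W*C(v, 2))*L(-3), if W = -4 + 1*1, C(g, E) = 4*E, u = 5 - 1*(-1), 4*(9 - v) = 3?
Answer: -24*√5 ≈ -53.666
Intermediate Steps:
v = 33/4 (v = 9 - ¼*3 = 9 - ¾ = 33/4 ≈ 8.2500)
u = 6 (u = 5 + 1 = 6)
L(Y) = √5 (L(Y) = √(6 - 1) = √5)
W = -3 (W = -4 + 1 = -3)
(W*C(v, 2))*L(-3) = (-12*2)*√5 = (-3*8)*√5 = -24*√5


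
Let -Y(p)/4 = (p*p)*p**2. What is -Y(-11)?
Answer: 58564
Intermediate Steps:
Y(p) = -4*p**4 (Y(p) = -4*p*p*p**2 = -4*p**2*p**2 = -4*p**4)
-Y(-11) = -(-4)*(-11)**4 = -(-4)*14641 = -1*(-58564) = 58564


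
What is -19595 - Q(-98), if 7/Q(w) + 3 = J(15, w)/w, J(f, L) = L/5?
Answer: -39185/2 ≈ -19593.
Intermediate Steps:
J(f, L) = L/5 (J(f, L) = L*(⅕) = L/5)
Q(w) = -5/2 (Q(w) = 7/(-3 + (w/5)/w) = 7/(-3 + ⅕) = 7/(-14/5) = 7*(-5/14) = -5/2)
-19595 - Q(-98) = -19595 - 1*(-5/2) = -19595 + 5/2 = -39185/2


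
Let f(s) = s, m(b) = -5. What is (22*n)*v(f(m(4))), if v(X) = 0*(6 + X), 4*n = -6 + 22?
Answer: 0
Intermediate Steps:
n = 4 (n = (-6 + 22)/4 = (1/4)*16 = 4)
v(X) = 0
(22*n)*v(f(m(4))) = (22*4)*0 = 88*0 = 0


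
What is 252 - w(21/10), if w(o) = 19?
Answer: 233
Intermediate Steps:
252 - w(21/10) = 252 - 1*19 = 252 - 19 = 233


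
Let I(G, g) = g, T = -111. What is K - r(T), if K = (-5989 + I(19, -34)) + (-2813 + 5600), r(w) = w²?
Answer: -15557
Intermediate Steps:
K = -3236 (K = (-5989 - 34) + (-2813 + 5600) = -6023 + 2787 = -3236)
K - r(T) = -3236 - 1*(-111)² = -3236 - 1*12321 = -3236 - 12321 = -15557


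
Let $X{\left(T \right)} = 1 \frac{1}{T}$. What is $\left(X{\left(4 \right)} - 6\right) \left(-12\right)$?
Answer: $69$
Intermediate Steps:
$X{\left(T \right)} = \frac{1}{T}$
$\left(X{\left(4 \right)} - 6\right) \left(-12\right) = \left(\frac{1}{4} - 6\right) \left(-12\right) = \left(- \frac{23}{4}\right) \left(-12\right) = 69$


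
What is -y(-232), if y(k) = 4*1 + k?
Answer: 228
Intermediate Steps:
y(k) = 4 + k
-y(-232) = -(4 - 232) = -1*(-228) = 228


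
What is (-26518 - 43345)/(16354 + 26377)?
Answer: -3677/2249 ≈ -1.6349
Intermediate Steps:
(-26518 - 43345)/(16354 + 26377) = -69863/42731 = -69863*1/42731 = -3677/2249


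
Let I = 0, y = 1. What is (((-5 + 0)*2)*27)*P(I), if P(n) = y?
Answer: -270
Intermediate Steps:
P(n) = 1
(((-5 + 0)*2)*27)*P(I) = (((-5 + 0)*2)*27)*1 = (-5*2*27)*1 = -10*27*1 = -270*1 = -270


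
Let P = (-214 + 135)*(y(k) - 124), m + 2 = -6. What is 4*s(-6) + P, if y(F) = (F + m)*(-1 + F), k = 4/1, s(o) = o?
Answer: 10720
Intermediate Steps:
m = -8 (m = -2 - 6 = -8)
k = 4 (k = 4*1 = 4)
y(F) = (-1 + F)*(-8 + F) (y(F) = (F - 8)*(-1 + F) = (-8 + F)*(-1 + F) = (-1 + F)*(-8 + F))
P = 10744 (P = (-214 + 135)*((8 + 4² - 9*4) - 124) = -79*((8 + 16 - 36) - 124) = -79*(-12 - 124) = -79*(-136) = 10744)
4*s(-6) + P = 4*(-6) + 10744 = -24 + 10744 = 10720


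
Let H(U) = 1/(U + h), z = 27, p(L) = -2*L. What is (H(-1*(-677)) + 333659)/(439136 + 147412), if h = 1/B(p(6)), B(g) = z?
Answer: 6099286547/10722097440 ≈ 0.56885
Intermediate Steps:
B(g) = 27
h = 1/27 ≈ 0.037037
H(U) = 1/(1/27 + U) (H(U) = 1/(U + 1/27) = 1/(1/27 + U))
(H(-1*(-677)) + 333659)/(439136 + 147412) = (27/(1 + 27*(-1*(-677))) + 333659)/(439136 + 147412) = (27/(1 + 27*677) + 333659)/586548 = (27/(1 + 18279) + 333659)*(1/586548) = (27/18280 + 333659)*(1/586548) = (6099286547/18280)*(1/586548) = 6099286547/10722097440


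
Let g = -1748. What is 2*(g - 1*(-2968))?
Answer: 2440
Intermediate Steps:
2*(g - 1*(-2968)) = 2*(-1748 - 1*(-2968)) = 2*(-1748 + 2968) = 2*1220 = 2440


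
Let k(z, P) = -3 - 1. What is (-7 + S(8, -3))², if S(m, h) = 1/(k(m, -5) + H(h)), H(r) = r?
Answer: 2500/49 ≈ 51.020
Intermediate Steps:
k(z, P) = -4
S(m, h) = 1/(-4 + h)
(-7 + S(8, -3))² = (-7 + 1/(-4 - 3))² = (-7 + 1/(-7))² = (-7 - ⅐)² = (-50/7)² = 2500/49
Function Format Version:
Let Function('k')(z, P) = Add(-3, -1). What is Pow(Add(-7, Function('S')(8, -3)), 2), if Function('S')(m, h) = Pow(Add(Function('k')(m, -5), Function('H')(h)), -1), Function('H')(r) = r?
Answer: Rational(2500, 49) ≈ 51.020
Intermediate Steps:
Function('k')(z, P) = -4
Function('S')(m, h) = Pow(Add(-4, h), -1)
Pow(Add(-7, Function('S')(8, -3)), 2) = Pow(Add(-7, Pow(Add(-4, -3), -1)), 2) = Pow(Add(-7, Pow(-7, -1)), 2) = Pow(Add(-7, Rational(-1, 7)), 2) = Pow(Rational(-50, 7), 2) = Rational(2500, 49)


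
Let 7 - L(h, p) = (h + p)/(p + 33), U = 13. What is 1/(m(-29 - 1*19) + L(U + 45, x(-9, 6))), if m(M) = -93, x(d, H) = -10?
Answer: -23/2026 ≈ -0.011352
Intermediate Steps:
L(h, p) = 7 - (h + p)/(33 + p) (L(h, p) = 7 - (h + p)/(p + 33) = 7 - (h + p)/(33 + p))
1/(m(-29 - 1*19) + L(U + 45, x(-9, 6))) = 1/(-93 + (231 - (13 + 45) + 6*(-10))/(33 - 10)) = 1/(-93 + (231 - 1*58 - 60)/23) = 1/(-93 + (231 - 58 - 60)/23) = 1/(-93 + (1/23)*113) = 1/(-93 + 113/23) = 1/(-2026/23) = -23/2026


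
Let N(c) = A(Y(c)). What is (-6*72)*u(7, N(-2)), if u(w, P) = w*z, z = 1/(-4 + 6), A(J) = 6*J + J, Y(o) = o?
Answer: -1512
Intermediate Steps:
A(J) = 7*J
z = 1/2 ≈ 0.50000
N(c) = 7*c
u(w, P) = w/2 (u(w, P) = w*(1/2) = w/2)
(-6*72)*u(7, N(-2)) = (-6*72)*((1/2)*7) = -432*7/2 = -1512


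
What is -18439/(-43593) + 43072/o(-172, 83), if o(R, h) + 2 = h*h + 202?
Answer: 669450589/103010259 ≈ 6.4989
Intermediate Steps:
o(R, h) = 200 + h² (o(R, h) = -2 + (h*h + 202) = -2 + (h² + 202) = -2 + (202 + h²) = 200 + h²)
-18439/(-43593) + 43072/o(-172, 83) = -18439/(-43593) + 43072/(200 + 83²) = -18439*(-1/43593) + 43072/(200 + 6889) = 18439/43593 + 43072/7089 = 669450589/103010259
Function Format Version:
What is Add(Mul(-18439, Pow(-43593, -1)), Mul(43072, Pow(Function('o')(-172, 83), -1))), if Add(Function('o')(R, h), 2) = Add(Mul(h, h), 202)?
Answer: Rational(669450589, 103010259) ≈ 6.4989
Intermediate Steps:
Function('o')(R, h) = Add(200, Pow(h, 2)) (Function('o')(R, h) = Add(-2, Add(Mul(h, h), 202)) = Add(-2, Add(Pow(h, 2), 202)) = Add(-2, Add(202, Pow(h, 2))) = Add(200, Pow(h, 2)))
Add(Mul(-18439, Pow(-43593, -1)), Mul(43072, Pow(Function('o')(-172, 83), -1))) = Add(Mul(-18439, Pow(-43593, -1)), Mul(43072, Pow(Add(200, Pow(83, 2)), -1))) = Add(Mul(-18439, Rational(-1, 43593)), Mul(43072, Pow(Add(200, 6889), -1))) = Add(Rational(18439, 43593), Mul(43072, Pow(7089, -1))) = Add(Rational(18439, 43593), Mul(43072, Rational(1, 7089))) = Add(Rational(18439, 43593), Rational(43072, 7089)) = Rational(669450589, 103010259)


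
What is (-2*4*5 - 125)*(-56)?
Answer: 9240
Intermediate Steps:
(-2*4*5 - 125)*(-56) = (-8*5 - 125)*(-56) = (-40 - 125)*(-56) = -165*(-56) = 9240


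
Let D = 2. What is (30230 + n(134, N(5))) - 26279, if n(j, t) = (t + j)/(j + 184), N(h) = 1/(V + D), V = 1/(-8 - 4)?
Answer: 14450354/3657 ≈ 3951.4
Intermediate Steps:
V = -1/12 (V = 1/(-12) = -1/12 ≈ -0.083333)
N(h) = 12/23 (N(h) = 1/(-1/12 + 2) = 1/(23/12) = 12/23)
n(j, t) = (j + t)/(184 + j)
(30230 + n(134, N(5))) - 26279 = (30230 + (134 + 12/23)/(184 + 134)) - 26279 = (30230 + (3094/23)/318) - 26279 = (30230 + (1/318)*(3094/23)) - 26279 = (30230 + 1547/3657) - 26279 = 110552657/3657 - 26279 = 14450354/3657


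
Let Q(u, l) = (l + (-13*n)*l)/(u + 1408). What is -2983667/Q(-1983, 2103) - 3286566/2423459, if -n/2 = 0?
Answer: 4157700008739677/5096534277 ≈ 8.1579e+5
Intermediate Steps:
n = 0 (n = -2*0 = 0)
Q(u, l) = l/(1408 + u) (Q(u, l) = (l + (-13*0)*l)/(u + 1408) = (l + 0*l)/(1408 + u) = (l + 0)/(1408 + u) = l/(1408 + u))
-2983667/Q(-1983, 2103) - 3286566/2423459 = -2983667/(2103/(1408 - 1983)) - 3286566/2423459 = -2983667/(2103/(-575)) - 3286566*1/2423459 = -2983667/(2103*(-1/575)) - 3286566/2423459 = -2983667/(-2103/575) - 3286566/2423459 = -2983667*(-575/2103) - 3286566/2423459 = 1715608525/2103 - 3286566/2423459 = 4157700008739677/5096534277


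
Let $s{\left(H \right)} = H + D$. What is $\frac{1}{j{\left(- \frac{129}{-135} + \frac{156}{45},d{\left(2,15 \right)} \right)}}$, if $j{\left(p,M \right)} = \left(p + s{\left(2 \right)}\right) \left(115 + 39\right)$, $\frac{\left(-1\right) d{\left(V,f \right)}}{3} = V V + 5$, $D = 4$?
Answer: $\frac{45}{72226} \approx 0.00062304$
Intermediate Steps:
$s{\left(H \right)} = 4 + H$ ($s{\left(H \right)} = H + 4 = 4 + H$)
$d{\left(V,f \right)} = -15 - 3 V^{2}$ ($d{\left(V,f \right)} = - 3 \left(V V + 5\right) = - 3 \left(V^{2} + 5\right) = - 3 \left(5 + V^{2}\right) = -15 - 3 V^{2}$)
$j{\left(p,M \right)} = 924 + 154 p$ ($j{\left(p,M \right)} = \left(p + \left(4 + 2\right)\right) \left(115 + 39\right) = \left(p + 6\right) 154 = \left(6 + p\right) 154 = 924 + 154 p$)
$\frac{1}{j{\left(- \frac{129}{-135} + \frac{156}{45},d{\left(2,15 \right)} \right)}} = \frac{1}{924 + 154 \left(- \frac{129}{-135} + \frac{156}{45}\right)} = \frac{1}{924 + 154 \left(\left(-129\right) \left(- \frac{1}{135}\right) + 156 \cdot \frac{1}{45}\right)} = \frac{1}{924 + 154 \left(\frac{43}{45} + \frac{52}{15}\right)} = \frac{1}{924 + 154 \cdot \frac{199}{45}} = \frac{1}{924 + \frac{30646}{45}} = \frac{1}{\frac{72226}{45}} = \frac{45}{72226}$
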